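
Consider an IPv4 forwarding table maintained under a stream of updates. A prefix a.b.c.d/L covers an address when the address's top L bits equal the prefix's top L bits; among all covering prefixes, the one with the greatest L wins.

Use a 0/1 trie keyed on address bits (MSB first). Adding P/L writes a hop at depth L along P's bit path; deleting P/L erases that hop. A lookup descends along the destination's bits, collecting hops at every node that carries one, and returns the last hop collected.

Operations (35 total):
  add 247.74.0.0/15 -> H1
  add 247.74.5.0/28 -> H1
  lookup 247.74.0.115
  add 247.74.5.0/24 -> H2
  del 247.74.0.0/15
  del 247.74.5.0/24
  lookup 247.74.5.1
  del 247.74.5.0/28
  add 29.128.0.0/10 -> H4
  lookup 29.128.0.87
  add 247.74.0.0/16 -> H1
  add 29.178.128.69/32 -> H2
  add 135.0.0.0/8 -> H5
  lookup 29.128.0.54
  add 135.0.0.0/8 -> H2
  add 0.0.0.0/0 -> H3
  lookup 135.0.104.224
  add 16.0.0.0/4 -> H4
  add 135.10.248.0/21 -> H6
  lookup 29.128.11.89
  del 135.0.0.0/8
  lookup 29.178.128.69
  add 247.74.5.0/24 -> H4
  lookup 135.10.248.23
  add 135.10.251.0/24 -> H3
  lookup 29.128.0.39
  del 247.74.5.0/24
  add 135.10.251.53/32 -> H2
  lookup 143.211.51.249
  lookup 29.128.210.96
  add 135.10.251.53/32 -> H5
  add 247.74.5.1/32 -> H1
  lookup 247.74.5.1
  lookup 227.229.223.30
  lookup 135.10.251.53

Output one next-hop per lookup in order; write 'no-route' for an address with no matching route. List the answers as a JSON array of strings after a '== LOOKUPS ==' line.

Apply in order:
  add 247.74.0.0/15 -> H1 at depth 15
  add 247.74.5.0/28 -> H1 at depth 28
  lookup 247.74.0.115: bits 111101110100101000000 walk d0:-→d1:-→d2:-→d3:-→d4:-→d5:-→d6:-→d7:-→d8:-→d9:-→d10:-→d11:-→d12:-→d13:-→d14:-→d15:H1→d16:-→d17:-→d18:-→d19:-→d20:-→d21:- -> H1
  add 247.74.5.0/24 -> H2 at depth 24
  del 247.74.0.0/15 (clear depth 15)
  del 247.74.5.0/24 (clear depth 24)
  lookup 247.74.5.1: bits 1111011101001010000001010000 walk d0:-→d1:-→d2:-→d3:-→d4:-→d5:-→d6:-→d7:-→d8:-→d9:-→d10:-→d11:-→d12:-→d13:-→d14:-→d15:-→d16:-→d17:-→d18:-→d19:-→d20:-→d21:-→d22:-→d23:-→d24:-→d25:-→d26:-→d27:-→d28:H1 -> H1
  del 247.74.5.0/28 (clear depth 28)
  add 29.128.0.0/10 -> H4 at depth 10
  lookup 29.128.0.87: bits 0001110110 walk d0:-→d1:-→d2:-→d3:-→d4:-→d5:-→d6:-→d7:-→d8:-→d9:-→d10:H4 -> H4
  add 247.74.0.0/16 -> H1 at depth 16
  add 29.178.128.69/32 -> H2 at depth 32
  add 135.0.0.0/8 -> H5 at depth 8
  lookup 29.128.0.54: bits 0001110110 walk d0:-→d1:-→d2:-→d3:-→d4:-→d5:-→d6:-→d7:-→d8:-→d9:-→d10:H4 -> H4
  add 135.0.0.0/8 -> H2 at depth 8
  add 0.0.0.0/0 -> H3 at depth 0
  lookup 135.0.104.224: bits 10000111 walk d0:H3→d1:-→d2:-→d3:-→d4:-→d5:-→d6:-→d7:-→d8:H2 -> H2
  add 16.0.0.0/4 -> H4 at depth 4
  add 135.10.248.0/21 -> H6 at depth 21
  lookup 29.128.11.89: bits 0001110110 walk d0:H3→d1:-→d2:-→d3:-→d4:H4→d5:-→d6:-→d7:-→d8:-→d9:-→d10:H4 -> H4
  del 135.0.0.0/8 (clear depth 8)
  lookup 29.178.128.69: bits 00011101101100101000000001000101 walk d0:H3→d1:-→d2:-→d3:-→d4:H4→d5:-→d6:-→d7:-→d8:-→d9:-→d10:H4→d11:-→d12:-→d13:-→d14:-→d15:-→d16:-→d17:-→d18:-→d19:-→d20:-→d21:-→d22:-→d23:-→d24:-→d25:-→d26:-→d27:-→d28:-→d29:-→d30:-→d31:-→d32:H2 -> H2
  add 247.74.5.0/24 -> H4 at depth 24
  lookup 135.10.248.23: bits 100001110000101011111 walk d0:H3→d1:-→d2:-→d3:-→d4:-→d5:-→d6:-→d7:-→d8:-→d9:-→d10:-→d11:-→d12:-→d13:-→d14:-→d15:-→d16:-→d17:-→d18:-→d19:-→d20:-→d21:H6 -> H6
  add 135.10.251.0/24 -> H3 at depth 24
  lookup 29.128.0.39: bits 0001110110 walk d0:H3→d1:-→d2:-→d3:-→d4:H4→d5:-→d6:-→d7:-→d8:-→d9:-→d10:H4 -> H4
  del 247.74.5.0/24 (clear depth 24)
  add 135.10.251.53/32 -> H2 at depth 32
  lookup 143.211.51.249: bits 1000 walk d0:H3→d1:-→d2:-→d3:-→d4:- -> H3
  lookup 29.128.210.96: bits 0001110110 walk d0:H3→d1:-→d2:-→d3:-→d4:H4→d5:-→d6:-→d7:-→d8:-→d9:-→d10:H4 -> H4
  add 135.10.251.53/32 -> H5 at depth 32
  add 247.74.5.1/32 -> H1 at depth 32
  lookup 247.74.5.1: bits 11110111010010100000010100000001 walk d0:H3→d1:-→d2:-→d3:-→d4:-→d5:-→d6:-→d7:-→d8:-→d9:-→d10:-→d11:-→d12:-→d13:-→d14:-→d15:-→d16:H1→d17:-→d18:-→d19:-→d20:-→d21:-→d22:-→d23:-→d24:-→d25:-→d26:-→d27:-→d28:-→d29:-→d30:-→d31:-→d32:H1 -> H1
  lookup 227.229.223.30: bits 111 walk d0:H3→d1:-→d2:-→d3:- -> H3
  lookup 135.10.251.53: bits 10000111000010101111101100110101 walk d0:H3→d1:-→d2:-→d3:-→d4:-→d5:-→d6:-→d7:-→d8:-→d9:-→d10:-→d11:-→d12:-→d13:-→d14:-→d15:-→d16:-→d17:-→d18:-→d19:-→d20:-→d21:H6→d22:-→d23:-→d24:H3→d25:-→d26:-→d27:-→d28:-→d29:-→d30:-→d31:-→d32:H5 -> H5

== LOOKUPS ==
["H1","H1","H4","H4","H2","H4","H2","H6","H4","H3","H4","H1","H3","H5"]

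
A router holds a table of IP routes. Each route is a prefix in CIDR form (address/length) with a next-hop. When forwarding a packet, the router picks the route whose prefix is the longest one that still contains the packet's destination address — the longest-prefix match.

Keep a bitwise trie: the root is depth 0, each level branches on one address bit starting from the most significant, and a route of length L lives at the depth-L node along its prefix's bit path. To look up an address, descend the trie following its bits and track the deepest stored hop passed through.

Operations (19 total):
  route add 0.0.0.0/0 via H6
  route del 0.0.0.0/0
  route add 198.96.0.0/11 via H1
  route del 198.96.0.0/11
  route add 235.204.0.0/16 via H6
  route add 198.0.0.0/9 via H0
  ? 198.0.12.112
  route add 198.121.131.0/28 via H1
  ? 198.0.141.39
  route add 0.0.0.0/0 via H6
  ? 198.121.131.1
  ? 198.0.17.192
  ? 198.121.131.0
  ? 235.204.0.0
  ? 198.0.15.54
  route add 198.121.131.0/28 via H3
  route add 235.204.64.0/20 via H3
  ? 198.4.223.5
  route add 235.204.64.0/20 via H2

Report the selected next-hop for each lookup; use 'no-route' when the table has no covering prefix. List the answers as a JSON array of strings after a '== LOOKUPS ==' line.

Process each operation:
  add 0.0.0.0/0 -> H6 at depth 0
  - 0.0.0.0/0 clear@0
  add 198.96.0.0/11 -> H1 at depth 11
  - 198.96.0.0/11 clear@11
  add 235.204.0.0/16 -> H6 at depth 16
  add 198.0.0.0/9 -> H0 at depth 9
  Q 198.0.12.112: descend 110001100 ; hops seen [H0] ; pick H0
  add 198.121.131.0/28 -> H1 at depth 28
  Q 198.0.141.39: descend 110001100 ; hops seen [H0] ; pick H0
  add 0.0.0.0/0 -> H6 at depth 0
  Q 198.121.131.1: descend 1100011001111001100000110000 ; hops seen [H6,H0,H1] ; pick H1
  Q 198.0.17.192: descend 110001100 ; hops seen [H6,H0] ; pick H0
  Q 198.121.131.0: descend 1100011001111001100000110000 ; hops seen [H6,H0,H1] ; pick H1
  Q 235.204.0.0: descend 1110101111001100 ; hops seen [H6,H6] ; pick H6
  Q 198.0.15.54: descend 110001100 ; hops seen [H6,H0] ; pick H0
  add 198.121.131.0/28 -> H3 at depth 28
  add 235.204.64.0/20 -> H3 at depth 20
  Q 198.4.223.5: descend 110001100 ; hops seen [H6,H0] ; pick H0
  add 235.204.64.0/20 -> H2 at depth 20

== LOOKUPS ==
["H0","H0","H1","H0","H1","H6","H0","H0"]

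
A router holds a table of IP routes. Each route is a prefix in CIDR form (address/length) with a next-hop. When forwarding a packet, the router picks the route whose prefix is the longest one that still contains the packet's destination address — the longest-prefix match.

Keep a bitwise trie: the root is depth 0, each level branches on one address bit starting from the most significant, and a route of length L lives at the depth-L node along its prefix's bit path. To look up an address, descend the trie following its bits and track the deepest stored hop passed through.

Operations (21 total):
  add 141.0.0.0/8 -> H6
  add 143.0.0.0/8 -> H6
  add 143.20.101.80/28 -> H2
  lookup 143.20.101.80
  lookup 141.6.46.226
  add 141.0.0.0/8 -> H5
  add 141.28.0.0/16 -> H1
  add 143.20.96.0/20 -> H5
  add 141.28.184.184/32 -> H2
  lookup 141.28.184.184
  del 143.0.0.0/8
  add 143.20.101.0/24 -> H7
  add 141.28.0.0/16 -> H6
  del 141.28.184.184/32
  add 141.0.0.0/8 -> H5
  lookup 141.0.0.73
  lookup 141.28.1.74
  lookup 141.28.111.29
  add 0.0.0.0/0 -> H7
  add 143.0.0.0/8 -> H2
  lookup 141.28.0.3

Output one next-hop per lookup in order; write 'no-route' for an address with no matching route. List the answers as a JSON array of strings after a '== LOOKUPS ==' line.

Process each operation:
  add 141.0.0.0/8 -> H6 at depth 8
  add 143.0.0.0/8 -> H6 at depth 8
  add 143.20.101.80/28 -> H2 at depth 28
  lookup 143.20.101.80: bits 1000111100010100011001010101 walk d0:-→d1:-→d2:-→d3:-→d4:-→d5:-→d6:-→d7:-→d8:H6→d9:-→d10:-→d11:-→d12:-→d13:-→d14:-→d15:-→d16:-→d17:-→d18:-→d19:-→d20:-→d21:-→d22:-→d23:-→d24:-→d25:-→d26:-→d27:-→d28:H2 -> H2
  lookup 141.6.46.226: bits 10001101 walk d0:-→d1:-→d2:-→d3:-→d4:-→d5:-→d6:-→d7:-→d8:H6 -> H6
  add 141.0.0.0/8 -> H5 at depth 8
  add 141.28.0.0/16 -> H1 at depth 16
  add 143.20.96.0/20 -> H5 at depth 20
  add 141.28.184.184/32 -> H2 at depth 32
  lookup 141.28.184.184: bits 10001101000111001011100010111000 walk d0:-→d1:-→d2:-→d3:-→d4:-→d5:-→d6:-→d7:-→d8:H5→d9:-→d10:-→d11:-→d12:-→d13:-→d14:-→d15:-→d16:H1→d17:-→d18:-→d19:-→d20:-→d21:-→d22:-→d23:-→d24:-→d25:-→d26:-→d27:-→d28:-→d29:-→d30:-→d31:-→d32:H2 -> H2
  - 143.0.0.0/8 clear@8
  add 143.20.101.0/24 -> H7 at depth 24
  add 141.28.0.0/16 -> H6 at depth 16
  - 141.28.184.184/32 clear@32
  add 141.0.0.0/8 -> H5 at depth 8
  lookup 141.0.0.73: bits 10001101000 walk d0:-→d1:-→d2:-→d3:-→d4:-→d5:-→d6:-→d7:-→d8:H5→d9:-→d10:-→d11:- -> H5
  lookup 141.28.1.74: bits 1000110100011100 walk d0:-→d1:-→d2:-→d3:-→d4:-→d5:-→d6:-→d7:-→d8:H5→d9:-→d10:-→d11:-→d12:-→d13:-→d14:-→d15:-→d16:H6 -> H6
  lookup 141.28.111.29: bits 1000110100011100 walk d0:-→d1:-→d2:-→d3:-→d4:-→d5:-→d6:-→d7:-→d8:H5→d9:-→d10:-→d11:-→d12:-→d13:-→d14:-→d15:-→d16:H6 -> H6
  add 0.0.0.0/0 -> H7 at depth 0
  add 143.0.0.0/8 -> H2 at depth 8
  lookup 141.28.0.3: bits 1000110100011100 walk d0:H7→d1:-→d2:-→d3:-→d4:-→d5:-→d6:-→d7:-→d8:H5→d9:-→d10:-→d11:-→d12:-→d13:-→d14:-→d15:-→d16:H6 -> H6

== LOOKUPS ==
["H2","H6","H2","H5","H6","H6","H6"]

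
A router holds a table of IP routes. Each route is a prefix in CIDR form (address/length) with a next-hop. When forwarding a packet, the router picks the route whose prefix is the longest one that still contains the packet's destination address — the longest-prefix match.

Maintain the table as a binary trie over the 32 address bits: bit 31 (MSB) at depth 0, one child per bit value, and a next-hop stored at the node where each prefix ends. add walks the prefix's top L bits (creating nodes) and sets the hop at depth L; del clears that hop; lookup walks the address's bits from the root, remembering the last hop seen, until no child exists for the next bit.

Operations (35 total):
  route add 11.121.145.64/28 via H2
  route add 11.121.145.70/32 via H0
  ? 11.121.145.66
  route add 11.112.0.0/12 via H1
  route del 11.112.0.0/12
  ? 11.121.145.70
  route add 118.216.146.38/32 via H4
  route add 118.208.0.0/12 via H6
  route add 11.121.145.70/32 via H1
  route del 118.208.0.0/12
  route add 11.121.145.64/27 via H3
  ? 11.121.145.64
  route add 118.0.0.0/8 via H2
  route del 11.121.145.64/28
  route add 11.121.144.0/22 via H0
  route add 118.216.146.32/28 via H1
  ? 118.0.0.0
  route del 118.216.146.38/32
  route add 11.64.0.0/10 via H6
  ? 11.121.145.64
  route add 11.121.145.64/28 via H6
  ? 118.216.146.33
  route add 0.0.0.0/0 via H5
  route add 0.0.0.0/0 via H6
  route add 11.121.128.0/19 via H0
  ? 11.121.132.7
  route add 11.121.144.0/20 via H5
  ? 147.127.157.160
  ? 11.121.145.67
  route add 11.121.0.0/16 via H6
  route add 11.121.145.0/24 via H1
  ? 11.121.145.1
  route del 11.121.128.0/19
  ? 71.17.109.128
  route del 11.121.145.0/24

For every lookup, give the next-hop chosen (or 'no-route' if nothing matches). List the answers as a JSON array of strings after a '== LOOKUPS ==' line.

Apply in order:
  add 11.121.145.64/28 -> H2 at depth 28
  add 11.121.145.70/32 -> H0 at depth 32
  lookup 11.121.145.66: bits 00001011011110011001000101000 walk d0:-→d1:-→d2:-→d3:-→d4:-→d5:-→d6:-→d7:-→d8:-→d9:-→d10:-→d11:-→d12:-→d13:-→d14:-→d15:-→d16:-→d17:-→d18:-→d19:-→d20:-→d21:-→d22:-→d23:-→d24:-→d25:-→d26:-→d27:-→d28:H2→d29:- -> H2
  add 11.112.0.0/12 -> H1 at depth 12
  - 11.112.0.0/12 clear@12
  lookup 11.121.145.70: bits 00001011011110011001000101000110 walk d0:-→d1:-→d2:-→d3:-→d4:-→d5:-→d6:-→d7:-→d8:-→d9:-→d10:-→d11:-→d12:-→d13:-→d14:-→d15:-→d16:-→d17:-→d18:-→d19:-→d20:-→d21:-→d22:-→d23:-→d24:-→d25:-→d26:-→d27:-→d28:H2→d29:-→d30:-→d31:-→d32:H0 -> H0
  add 118.216.146.38/32 -> H4 at depth 32
  add 118.208.0.0/12 -> H6 at depth 12
  add 11.121.145.70/32 -> H1 at depth 32
  - 118.208.0.0/12 clear@12
  add 11.121.145.64/27 -> H3 at depth 27
  lookup 11.121.145.64: bits 00001011011110011001000101000 walk d0:-→d1:-→d2:-→d3:-→d4:-→d5:-→d6:-→d7:-→d8:-→d9:-→d10:-→d11:-→d12:-→d13:-→d14:-→d15:-→d16:-→d17:-→d18:-→d19:-→d20:-→d21:-→d22:-→d23:-→d24:-→d25:-→d26:-→d27:H3→d28:H2→d29:- -> H2
  add 118.0.0.0/8 -> H2 at depth 8
  - 11.121.145.64/28 clear@28
  add 11.121.144.0/22 -> H0 at depth 22
  add 118.216.146.32/28 -> H1 at depth 28
  lookup 118.0.0.0: bits 01110110 walk d0:-→d1:-→d2:-→d3:-→d4:-→d5:-→d6:-→d7:-→d8:H2 -> H2
  - 118.216.146.38/32 clear@32
  add 11.64.0.0/10 -> H6 at depth 10
  lookup 11.121.145.64: bits 00001011011110011001000101000 walk d0:-→d1:-→d2:-→d3:-→d4:-→d5:-→d6:-→d7:-→d8:-→d9:-→d10:H6→d11:-→d12:-→d13:-→d14:-→d15:-→d16:-→d17:-→d18:-→d19:-→d20:-→d21:-→d22:H0→d23:-→d24:-→d25:-→d26:-→d27:H3→d28:-→d29:- -> H3
  add 11.121.145.64/28 -> H6 at depth 28
  lookup 118.216.146.33: bits 01110110110110001001001000100 walk d0:-→d1:-→d2:-→d3:-→d4:-→d5:-→d6:-→d7:-→d8:H2→d9:-→d10:-→d11:-→d12:-→d13:-→d14:-→d15:-→d16:-→d17:-→d18:-→d19:-→d20:-→d21:-→d22:-→d23:-→d24:-→d25:-→d26:-→d27:-→d28:H1→d29:- -> H1
  add 0.0.0.0/0 -> H5 at depth 0
  add 0.0.0.0/0 -> H6 at depth 0
  add 11.121.128.0/19 -> H0 at depth 19
  lookup 11.121.132.7: bits 0000101101111001100 walk d0:H6→d1:-→d2:-→d3:-→d4:-→d5:-→d6:-→d7:-→d8:-→d9:-→d10:H6→d11:-→d12:-→d13:-→d14:-→d15:-→d16:-→d17:-→d18:-→d19:H0 -> H0
  add 11.121.144.0/20 -> H5 at depth 20
  lookup 147.127.157.160: bits ε walk d0:H6 -> H6
  lookup 11.121.145.67: bits 00001011011110011001000101000 walk d0:H6→d1:-→d2:-→d3:-→d4:-→d5:-→d6:-→d7:-→d8:-→d9:-→d10:H6→d11:-→d12:-→d13:-→d14:-→d15:-→d16:-→d17:-→d18:-→d19:H0→d20:H5→d21:-→d22:H0→d23:-→d24:-→d25:-→d26:-→d27:H3→d28:H6→d29:- -> H6
  add 11.121.0.0/16 -> H6 at depth 16
  add 11.121.145.0/24 -> H1 at depth 24
  lookup 11.121.145.1: bits 0000101101111001100100010 walk d0:H6→d1:-→d2:-→d3:-→d4:-→d5:-→d6:-→d7:-→d8:-→d9:-→d10:H6→d11:-→d12:-→d13:-→d14:-→d15:-→d16:H6→d17:-→d18:-→d19:H0→d20:H5→d21:-→d22:H0→d23:-→d24:H1→d25:- -> H1
  - 11.121.128.0/19 clear@19
  lookup 71.17.109.128: bits 01 walk d0:H6→d1:-→d2:- -> H6
  - 11.121.145.0/24 clear@24

== LOOKUPS ==
["H2","H0","H2","H2","H3","H1","H0","H6","H6","H1","H6"]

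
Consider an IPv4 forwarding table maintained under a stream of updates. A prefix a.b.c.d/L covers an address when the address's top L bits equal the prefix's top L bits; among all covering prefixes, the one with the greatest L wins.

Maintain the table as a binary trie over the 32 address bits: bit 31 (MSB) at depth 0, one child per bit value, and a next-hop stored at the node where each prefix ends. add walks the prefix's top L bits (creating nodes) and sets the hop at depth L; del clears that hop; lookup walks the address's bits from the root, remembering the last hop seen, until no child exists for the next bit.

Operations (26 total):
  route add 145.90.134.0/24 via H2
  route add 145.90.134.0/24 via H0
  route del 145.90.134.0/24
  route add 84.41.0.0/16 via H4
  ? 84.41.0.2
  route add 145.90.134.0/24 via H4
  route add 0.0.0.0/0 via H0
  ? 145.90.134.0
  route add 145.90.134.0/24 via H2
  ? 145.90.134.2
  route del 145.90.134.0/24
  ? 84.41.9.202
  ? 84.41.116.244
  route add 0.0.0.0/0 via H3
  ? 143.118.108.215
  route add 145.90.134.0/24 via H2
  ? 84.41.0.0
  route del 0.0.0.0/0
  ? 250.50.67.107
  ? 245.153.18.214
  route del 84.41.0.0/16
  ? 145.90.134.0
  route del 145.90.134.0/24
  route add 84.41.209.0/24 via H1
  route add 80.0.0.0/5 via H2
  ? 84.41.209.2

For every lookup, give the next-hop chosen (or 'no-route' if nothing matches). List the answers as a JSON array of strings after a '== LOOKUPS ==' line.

Process each operation:
  + 145.90.134.0/24 (H2) depth=24
  + 145.90.134.0/24 (H0) depth=24
  - 145.90.134.0/24 clear@24
  + 84.41.0.0/16 (H4) depth=16
  lookup 84.41.0.2: bits 0101010000101001 walk d0:-→d1:-→d2:-→d3:-→d4:-→d5:-→d6:-→d7:-→d8:-→d9:-→d10:-→d11:-→d12:-→d13:-→d14:-→d15:-→d16:H4 -> H4
  + 145.90.134.0/24 (H4) depth=24
  + 0.0.0.0/0 (H0) depth=0
  lookup 145.90.134.0: bits 100100010101101010000110 walk d0:H0→d1:-→d2:-→d3:-→d4:-→d5:-→d6:-→d7:-→d8:-→d9:-→d10:-→d11:-→d12:-→d13:-→d14:-→d15:-→d16:-→d17:-→d18:-→d19:-→d20:-→d21:-→d22:-→d23:-→d24:H4 -> H4
  + 145.90.134.0/24 (H2) depth=24
  lookup 145.90.134.2: bits 100100010101101010000110 walk d0:H0→d1:-→d2:-→d3:-→d4:-→d5:-→d6:-→d7:-→d8:-→d9:-→d10:-→d11:-→d12:-→d13:-→d14:-→d15:-→d16:-→d17:-→d18:-→d19:-→d20:-→d21:-→d22:-→d23:-→d24:H2 -> H2
  - 145.90.134.0/24 clear@24
  lookup 84.41.9.202: bits 0101010000101001 walk d0:H0→d1:-→d2:-→d3:-→d4:-→d5:-→d6:-→d7:-→d8:-→d9:-→d10:-→d11:-→d12:-→d13:-→d14:-→d15:-→d16:H4 -> H4
  lookup 84.41.116.244: bits 0101010000101001 walk d0:H0→d1:-→d2:-→d3:-→d4:-→d5:-→d6:-→d7:-→d8:-→d9:-→d10:-→d11:-→d12:-→d13:-→d14:-→d15:-→d16:H4 -> H4
  + 0.0.0.0/0 (H3) depth=0
  lookup 143.118.108.215: bits 100 walk d0:H3→d1:-→d2:-→d3:- -> H3
  + 145.90.134.0/24 (H2) depth=24
  lookup 84.41.0.0: bits 0101010000101001 walk d0:H3→d1:-→d2:-→d3:-→d4:-→d5:-→d6:-→d7:-→d8:-→d9:-→d10:-→d11:-→d12:-→d13:-→d14:-→d15:-→d16:H4 -> H4
  - 0.0.0.0/0 clear@0
  lookup 250.50.67.107: bits 1 walk d0:-→d1:- -> no-route
  lookup 245.153.18.214: bits 1 walk d0:-→d1:- -> no-route
  - 84.41.0.0/16 clear@16
  lookup 145.90.134.0: bits 100100010101101010000110 walk d0:-→d1:-→d2:-→d3:-→d4:-→d5:-→d6:-→d7:-→d8:-→d9:-→d10:-→d11:-→d12:-→d13:-→d14:-→d15:-→d16:-→d17:-→d18:-→d19:-→d20:-→d21:-→d22:-→d23:-→d24:H2 -> H2
  - 145.90.134.0/24 clear@24
  + 84.41.209.0/24 (H1) depth=24
  + 80.0.0.0/5 (H2) depth=5
  lookup 84.41.209.2: bits 010101000010100111010001 walk d0:-→d1:-→d2:-→d3:-→d4:-→d5:H2→d6:-→d7:-→d8:-→d9:-→d10:-→d11:-→d12:-→d13:-→d14:-→d15:-→d16:-→d17:-→d18:-→d19:-→d20:-→d21:-→d22:-→d23:-→d24:H1 -> H1

== LOOKUPS ==
["H4","H4","H2","H4","H4","H3","H4","no-route","no-route","H2","H1"]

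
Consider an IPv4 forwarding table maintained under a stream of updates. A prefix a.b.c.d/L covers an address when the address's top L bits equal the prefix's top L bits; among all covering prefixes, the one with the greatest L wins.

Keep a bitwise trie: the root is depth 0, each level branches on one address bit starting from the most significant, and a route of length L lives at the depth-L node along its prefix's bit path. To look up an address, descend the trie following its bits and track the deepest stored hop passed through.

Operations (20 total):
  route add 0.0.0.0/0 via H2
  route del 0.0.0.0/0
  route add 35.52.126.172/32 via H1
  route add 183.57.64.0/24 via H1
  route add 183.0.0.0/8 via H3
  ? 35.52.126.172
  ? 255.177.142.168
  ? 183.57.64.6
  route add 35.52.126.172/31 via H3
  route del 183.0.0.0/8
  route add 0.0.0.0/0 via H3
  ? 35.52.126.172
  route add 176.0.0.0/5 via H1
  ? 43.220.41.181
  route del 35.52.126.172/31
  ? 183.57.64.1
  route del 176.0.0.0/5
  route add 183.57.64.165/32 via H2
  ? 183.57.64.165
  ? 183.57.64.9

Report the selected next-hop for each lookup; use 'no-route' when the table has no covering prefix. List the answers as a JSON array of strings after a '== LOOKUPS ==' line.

Process each operation:
  + 0.0.0.0/0 (H2) depth=0
  - 0.0.0.0/0 clear@0
  + 35.52.126.172/32 (H1) depth=32
  + 183.57.64.0/24 (H1) depth=24
  + 183.0.0.0/8 (H3) depth=8
  Q 35.52.126.172: descend 00100011001101000111111010101100 ; hops seen [H1] ; pick H1
  Q 255.177.142.168: descend 1 ; hops seen [∅] ; pick no-route
  Q 183.57.64.6: descend 101101110011100101000000 ; hops seen [H3,H1] ; pick H1
  + 35.52.126.172/31 (H3) depth=31
  - 183.0.0.0/8 clear@8
  + 0.0.0.0/0 (H3) depth=0
  Q 35.52.126.172: descend 00100011001101000111111010101100 ; hops seen [H3,H3,H1] ; pick H1
  + 176.0.0.0/5 (H1) depth=5
  Q 43.220.41.181: descend 0010 ; hops seen [H3] ; pick H3
  - 35.52.126.172/31 clear@31
  Q 183.57.64.1: descend 101101110011100101000000 ; hops seen [H3,H1,H1] ; pick H1
  - 176.0.0.0/5 clear@5
  + 183.57.64.165/32 (H2) depth=32
  Q 183.57.64.165: descend 10110111001110010100000010100101 ; hops seen [H3,H1,H2] ; pick H2
  Q 183.57.64.9: descend 101101110011100101000000 ; hops seen [H3,H1] ; pick H1

== LOOKUPS ==
["H1","no-route","H1","H1","H3","H1","H2","H1"]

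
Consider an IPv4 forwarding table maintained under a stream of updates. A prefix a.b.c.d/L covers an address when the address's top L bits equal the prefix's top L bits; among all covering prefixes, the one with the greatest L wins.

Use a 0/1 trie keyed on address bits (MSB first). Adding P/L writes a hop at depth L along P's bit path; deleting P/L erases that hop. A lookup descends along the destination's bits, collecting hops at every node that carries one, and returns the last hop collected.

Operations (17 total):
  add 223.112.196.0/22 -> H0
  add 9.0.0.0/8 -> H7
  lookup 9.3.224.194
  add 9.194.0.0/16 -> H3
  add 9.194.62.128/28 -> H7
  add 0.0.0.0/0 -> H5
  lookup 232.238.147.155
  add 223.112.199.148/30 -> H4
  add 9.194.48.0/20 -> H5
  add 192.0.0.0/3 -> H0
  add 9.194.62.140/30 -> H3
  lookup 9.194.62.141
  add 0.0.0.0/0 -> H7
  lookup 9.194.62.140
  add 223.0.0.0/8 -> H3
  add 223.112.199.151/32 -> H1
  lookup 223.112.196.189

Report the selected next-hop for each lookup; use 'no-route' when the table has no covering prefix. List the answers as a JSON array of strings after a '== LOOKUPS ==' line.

Process each operation:
  + 223.112.196.0/22 (H0) depth=22
  + 9.0.0.0/8 (H7) depth=8
  lookup 9.3.224.194: bits 00001001 walk d0:-→d1:-→d2:-→d3:-→d4:-→d5:-→d6:-→d7:-→d8:H7 -> H7
  + 9.194.0.0/16 (H3) depth=16
  + 9.194.62.128/28 (H7) depth=28
  + 0.0.0.0/0 (H5) depth=0
  lookup 232.238.147.155: bits 11 walk d0:H5→d1:-→d2:- -> H5
  + 223.112.199.148/30 (H4) depth=30
  + 9.194.48.0/20 (H5) depth=20
  + 192.0.0.0/3 (H0) depth=3
  + 9.194.62.140/30 (H3) depth=30
  lookup 9.194.62.141: bits 000010011100001000111110100011 walk d0:H5→d1:-→d2:-→d3:-→d4:-→d5:-→d6:-→d7:-→d8:H7→d9:-→d10:-→d11:-→d12:-→d13:-→d14:-→d15:-→d16:H3→d17:-→d18:-→d19:-→d20:H5→d21:-→d22:-→d23:-→d24:-→d25:-→d26:-→d27:-→d28:H7→d29:-→d30:H3 -> H3
  + 0.0.0.0/0 (H7) depth=0
  lookup 9.194.62.140: bits 000010011100001000111110100011 walk d0:H7→d1:-→d2:-→d3:-→d4:-→d5:-→d6:-→d7:-→d8:H7→d9:-→d10:-→d11:-→d12:-→d13:-→d14:-→d15:-→d16:H3→d17:-→d18:-→d19:-→d20:H5→d21:-→d22:-→d23:-→d24:-→d25:-→d26:-→d27:-→d28:H7→d29:-→d30:H3 -> H3
  + 223.0.0.0/8 (H3) depth=8
  + 223.112.199.151/32 (H1) depth=32
  lookup 223.112.196.189: bits 1101111101110000110001 walk d0:H7→d1:-→d2:-→d3:H0→d4:-→d5:-→d6:-→d7:-→d8:H3→d9:-→d10:-→d11:-→d12:-→d13:-→d14:-→d15:-→d16:-→d17:-→d18:-→d19:-→d20:-→d21:-→d22:H0 -> H0

== LOOKUPS ==
["H7","H5","H3","H3","H0"]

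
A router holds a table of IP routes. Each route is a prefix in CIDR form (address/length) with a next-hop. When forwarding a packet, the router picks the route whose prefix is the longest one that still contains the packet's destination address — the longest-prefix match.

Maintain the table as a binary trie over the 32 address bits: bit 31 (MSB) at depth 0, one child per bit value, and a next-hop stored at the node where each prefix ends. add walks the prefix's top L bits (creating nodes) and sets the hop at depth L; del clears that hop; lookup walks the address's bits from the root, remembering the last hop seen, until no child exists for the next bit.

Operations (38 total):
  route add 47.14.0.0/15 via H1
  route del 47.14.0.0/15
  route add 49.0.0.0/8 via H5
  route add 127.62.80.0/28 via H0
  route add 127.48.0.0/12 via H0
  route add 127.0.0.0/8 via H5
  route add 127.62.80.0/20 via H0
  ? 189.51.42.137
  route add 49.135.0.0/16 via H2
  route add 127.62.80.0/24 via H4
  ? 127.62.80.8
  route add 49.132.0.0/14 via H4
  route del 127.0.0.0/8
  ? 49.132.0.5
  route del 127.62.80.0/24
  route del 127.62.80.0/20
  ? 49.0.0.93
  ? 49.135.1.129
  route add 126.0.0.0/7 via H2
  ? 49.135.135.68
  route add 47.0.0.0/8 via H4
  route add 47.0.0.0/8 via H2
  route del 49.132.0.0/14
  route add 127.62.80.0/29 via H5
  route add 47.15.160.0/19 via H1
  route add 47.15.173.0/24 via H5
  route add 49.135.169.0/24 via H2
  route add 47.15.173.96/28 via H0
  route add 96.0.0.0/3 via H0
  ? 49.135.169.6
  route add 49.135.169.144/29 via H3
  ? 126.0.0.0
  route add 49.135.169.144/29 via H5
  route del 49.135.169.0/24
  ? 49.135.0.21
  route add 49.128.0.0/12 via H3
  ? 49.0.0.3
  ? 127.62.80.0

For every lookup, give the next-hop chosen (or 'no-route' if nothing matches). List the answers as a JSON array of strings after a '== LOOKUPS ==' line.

Apply in order:
  + 47.14.0.0/15 (H1) depth=15
  del 47.14.0.0/15 (clear depth 15)
  + 49.0.0.0/8 (H5) depth=8
  + 127.62.80.0/28 (H0) depth=28
  + 127.48.0.0/12 (H0) depth=12
  + 127.0.0.0/8 (H5) depth=8
  + 127.62.80.0/20 (H0) depth=20
  lookup 189.51.42.137: bits ε walk d0:- -> no-route
  + 49.135.0.0/16 (H2) depth=16
  + 127.62.80.0/24 (H4) depth=24
  lookup 127.62.80.8: bits 0111111100111110010100000000 walk d0:-→d1:-→d2:-→d3:-→d4:-→d5:-→d6:-→d7:-→d8:H5→d9:-→d10:-→d11:-→d12:H0→d13:-→d14:-→d15:-→d16:-→d17:-→d18:-→d19:-→d20:H0→d21:-→d22:-→d23:-→d24:H4→d25:-→d26:-→d27:-→d28:H0 -> H0
  + 49.132.0.0/14 (H4) depth=14
  del 127.0.0.0/8 (clear depth 8)
  lookup 49.132.0.5: bits 00110001100001 walk d0:-→d1:-→d2:-→d3:-→d4:-→d5:-→d6:-→d7:-→d8:H5→d9:-→d10:-→d11:-→d12:-→d13:-→d14:H4 -> H4
  del 127.62.80.0/24 (clear depth 24)
  del 127.62.80.0/20 (clear depth 20)
  lookup 49.0.0.93: bits 00110001 walk d0:-→d1:-→d2:-→d3:-→d4:-→d5:-→d6:-→d7:-→d8:H5 -> H5
  lookup 49.135.1.129: bits 0011000110000111 walk d0:-→d1:-→d2:-→d3:-→d4:-→d5:-→d6:-→d7:-→d8:H5→d9:-→d10:-→d11:-→d12:-→d13:-→d14:H4→d15:-→d16:H2 -> H2
  + 126.0.0.0/7 (H2) depth=7
  lookup 49.135.135.68: bits 0011000110000111 walk d0:-→d1:-→d2:-→d3:-→d4:-→d5:-→d6:-→d7:-→d8:H5→d9:-→d10:-→d11:-→d12:-→d13:-→d14:H4→d15:-→d16:H2 -> H2
  + 47.0.0.0/8 (H4) depth=8
  + 47.0.0.0/8 (H2) depth=8
  del 49.132.0.0/14 (clear depth 14)
  + 127.62.80.0/29 (H5) depth=29
  + 47.15.160.0/19 (H1) depth=19
  + 47.15.173.0/24 (H5) depth=24
  + 49.135.169.0/24 (H2) depth=24
  + 47.15.173.96/28 (H0) depth=28
  + 96.0.0.0/3 (H0) depth=3
  lookup 49.135.169.6: bits 001100011000011110101001 walk d0:-→d1:-→d2:-→d3:-→d4:-→d5:-→d6:-→d7:-→d8:H5→d9:-→d10:-→d11:-→d12:-→d13:-→d14:-→d15:-→d16:H2→d17:-→d18:-→d19:-→d20:-→d21:-→d22:-→d23:-→d24:H2 -> H2
  + 49.135.169.144/29 (H3) depth=29
  lookup 126.0.0.0: bits 0111111 walk d0:-→d1:-→d2:-→d3:H0→d4:-→d5:-→d6:-→d7:H2 -> H2
  + 49.135.169.144/29 (H5) depth=29
  del 49.135.169.0/24 (clear depth 24)
  lookup 49.135.0.21: bits 0011000110000111 walk d0:-→d1:-→d2:-→d3:-→d4:-→d5:-→d6:-→d7:-→d8:H5→d9:-→d10:-→d11:-→d12:-→d13:-→d14:-→d15:-→d16:H2 -> H2
  + 49.128.0.0/12 (H3) depth=12
  lookup 49.0.0.3: bits 00110001 walk d0:-→d1:-→d2:-→d3:-→d4:-→d5:-→d6:-→d7:-→d8:H5 -> H5
  lookup 127.62.80.0: bits 01111111001111100101000000000 walk d0:-→d1:-→d2:-→d3:H0→d4:-→d5:-→d6:-→d7:H2→d8:-→d9:-→d10:-→d11:-→d12:H0→d13:-→d14:-→d15:-→d16:-→d17:-→d18:-→d19:-→d20:-→d21:-→d22:-→d23:-→d24:-→d25:-→d26:-→d27:-→d28:H0→d29:H5 -> H5

== LOOKUPS ==
["no-route","H0","H4","H5","H2","H2","H2","H2","H2","H5","H5"]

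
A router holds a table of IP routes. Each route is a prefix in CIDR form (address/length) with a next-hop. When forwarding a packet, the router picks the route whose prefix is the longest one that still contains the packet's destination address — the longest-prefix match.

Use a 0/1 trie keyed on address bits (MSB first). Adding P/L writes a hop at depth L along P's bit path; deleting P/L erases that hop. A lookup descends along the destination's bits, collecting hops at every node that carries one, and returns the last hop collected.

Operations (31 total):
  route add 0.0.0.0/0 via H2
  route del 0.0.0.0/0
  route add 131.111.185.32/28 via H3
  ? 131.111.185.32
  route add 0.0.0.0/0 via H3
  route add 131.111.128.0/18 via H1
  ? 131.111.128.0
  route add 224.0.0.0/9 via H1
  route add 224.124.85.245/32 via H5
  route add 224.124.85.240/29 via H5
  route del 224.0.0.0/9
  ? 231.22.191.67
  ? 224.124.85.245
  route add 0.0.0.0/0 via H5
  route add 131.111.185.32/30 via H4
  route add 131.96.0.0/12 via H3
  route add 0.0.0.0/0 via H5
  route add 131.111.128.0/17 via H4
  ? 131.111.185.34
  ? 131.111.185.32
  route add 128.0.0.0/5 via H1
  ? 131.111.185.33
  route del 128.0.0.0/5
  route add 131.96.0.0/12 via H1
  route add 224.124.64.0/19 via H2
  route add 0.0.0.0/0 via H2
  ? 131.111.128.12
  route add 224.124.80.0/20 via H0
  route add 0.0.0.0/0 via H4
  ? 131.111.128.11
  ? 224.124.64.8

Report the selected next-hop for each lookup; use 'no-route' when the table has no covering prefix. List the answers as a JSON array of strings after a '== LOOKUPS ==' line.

Trace:
  + 0.0.0.0/0 (H2) depth=0
  del 0.0.0.0/0 (clear depth 0)
  + 131.111.185.32/28 (H3) depth=28
  Q 131.111.185.32: descend 1000001101101111101110010010 ; hops seen [H3] ; pick H3
  + 0.0.0.0/0 (H3) depth=0
  + 131.111.128.0/18 (H1) depth=18
  Q 131.111.128.0: descend 100000110110111110 ; hops seen [H3,H1] ; pick H1
  + 224.0.0.0/9 (H1) depth=9
  + 224.124.85.245/32 (H5) depth=32
  + 224.124.85.240/29 (H5) depth=29
  del 224.0.0.0/9 (clear depth 9)
  Q 231.22.191.67: descend 11100 ; hops seen [H3] ; pick H3
  Q 224.124.85.245: descend 11100000011111000101010111110101 ; hops seen [H3,H5,H5] ; pick H5
  + 0.0.0.0/0 (H5) depth=0
  + 131.111.185.32/30 (H4) depth=30
  + 131.96.0.0/12 (H3) depth=12
  + 0.0.0.0/0 (H5) depth=0
  + 131.111.128.0/17 (H4) depth=17
  Q 131.111.185.34: descend 100000110110111110111001001000 ; hops seen [H5,H3,H4,H1,H3,H4] ; pick H4
  Q 131.111.185.32: descend 100000110110111110111001001000 ; hops seen [H5,H3,H4,H1,H3,H4] ; pick H4
  + 128.0.0.0/5 (H1) depth=5
  Q 131.111.185.33: descend 100000110110111110111001001000 ; hops seen [H5,H1,H3,H4,H1,H3,H4] ; pick H4
  del 128.0.0.0/5 (clear depth 5)
  + 131.96.0.0/12 (H1) depth=12
  + 224.124.64.0/19 (H2) depth=19
  + 0.0.0.0/0 (H2) depth=0
  Q 131.111.128.12: descend 100000110110111110 ; hops seen [H2,H1,H4,H1] ; pick H1
  + 224.124.80.0/20 (H0) depth=20
  + 0.0.0.0/0 (H4) depth=0
  Q 131.111.128.11: descend 100000110110111110 ; hops seen [H4,H1,H4,H1] ; pick H1
  Q 224.124.64.8: descend 1110000001111100010 ; hops seen [H4,H2] ; pick H2

== LOOKUPS ==
["H3","H1","H3","H5","H4","H4","H4","H1","H1","H2"]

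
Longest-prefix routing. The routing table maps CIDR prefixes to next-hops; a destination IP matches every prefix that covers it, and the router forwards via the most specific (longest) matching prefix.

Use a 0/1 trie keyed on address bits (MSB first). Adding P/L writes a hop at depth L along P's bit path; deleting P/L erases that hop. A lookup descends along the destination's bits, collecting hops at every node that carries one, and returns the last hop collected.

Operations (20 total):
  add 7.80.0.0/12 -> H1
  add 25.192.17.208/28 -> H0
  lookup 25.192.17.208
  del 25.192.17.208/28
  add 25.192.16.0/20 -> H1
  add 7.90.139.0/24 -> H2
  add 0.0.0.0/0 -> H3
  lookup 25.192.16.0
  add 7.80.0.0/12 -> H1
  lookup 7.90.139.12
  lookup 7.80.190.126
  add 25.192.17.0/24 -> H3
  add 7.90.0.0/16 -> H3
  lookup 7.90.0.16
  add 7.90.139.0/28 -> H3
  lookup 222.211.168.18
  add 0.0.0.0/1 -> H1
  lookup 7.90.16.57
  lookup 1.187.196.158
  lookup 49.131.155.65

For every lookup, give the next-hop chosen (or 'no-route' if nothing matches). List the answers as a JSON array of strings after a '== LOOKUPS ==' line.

Process each operation:
  + 7.80.0.0/12 (H1) depth=12
  + 25.192.17.208/28 (H0) depth=28
  ? 25.192.17.208  path d0:-→d1:-→d2:-→d3:-→d4:-→d5:-→d6:-→d7:-→d8:-→d9:-→d10:-→d11:-→d12:-→d13:-→d14:-→d15:-→d16:-→d17:-→d18:-→d19:-→d20:-→d21:-→d22:-→d23:-→d24:-→d25:-→d26:-→d27:-→d28:H0  best=H0
  del 25.192.17.208/28 (clear depth 28)
  + 25.192.16.0/20 (H1) depth=20
  + 7.90.139.0/24 (H2) depth=24
  + 0.0.0.0/0 (H3) depth=0
  ? 25.192.16.0  path d0:H3→d1:-→d2:-→d3:-→d4:-→d5:-→d6:-→d7:-→d8:-→d9:-→d10:-→d11:-→d12:-→d13:-→d14:-→d15:-→d16:-→d17:-→d18:-→d19:-→d20:H1→d21:-→d22:-→d23:-  best=H1
  + 7.80.0.0/12 (H1) depth=12
  ? 7.90.139.12  path d0:H3→d1:-→d2:-→d3:-→d4:-→d5:-→d6:-→d7:-→d8:-→d9:-→d10:-→d11:-→d12:H1→d13:-→d14:-→d15:-→d16:-→d17:-→d18:-→d19:-→d20:-→d21:-→d22:-→d23:-→d24:H2  best=H2
  ? 7.80.190.126  path d0:H3→d1:-→d2:-→d3:-→d4:-→d5:-→d6:-→d7:-→d8:-→d9:-→d10:-→d11:-→d12:H1  best=H1
  + 25.192.17.0/24 (H3) depth=24
  + 7.90.0.0/16 (H3) depth=16
  ? 7.90.0.16  path d0:H3→d1:-→d2:-→d3:-→d4:-→d5:-→d6:-→d7:-→d8:-→d9:-→d10:-→d11:-→d12:H1→d13:-→d14:-→d15:-→d16:H3  best=H3
  + 7.90.139.0/28 (H3) depth=28
  ? 222.211.168.18  path d0:H3  best=H3
  + 0.0.0.0/1 (H1) depth=1
  ? 7.90.16.57  path d0:H3→d1:H1→d2:-→d3:-→d4:-→d5:-→d6:-→d7:-→d8:-→d9:-→d10:-→d11:-→d12:H1→d13:-→d14:-→d15:-→d16:H3  best=H3
  ? 1.187.196.158  path d0:H3→d1:H1→d2:-→d3:-→d4:-→d5:-  best=H1
  ? 49.131.155.65  path d0:H3→d1:H1→d2:-  best=H1

== LOOKUPS ==
["H0","H1","H2","H1","H3","H3","H3","H1","H1"]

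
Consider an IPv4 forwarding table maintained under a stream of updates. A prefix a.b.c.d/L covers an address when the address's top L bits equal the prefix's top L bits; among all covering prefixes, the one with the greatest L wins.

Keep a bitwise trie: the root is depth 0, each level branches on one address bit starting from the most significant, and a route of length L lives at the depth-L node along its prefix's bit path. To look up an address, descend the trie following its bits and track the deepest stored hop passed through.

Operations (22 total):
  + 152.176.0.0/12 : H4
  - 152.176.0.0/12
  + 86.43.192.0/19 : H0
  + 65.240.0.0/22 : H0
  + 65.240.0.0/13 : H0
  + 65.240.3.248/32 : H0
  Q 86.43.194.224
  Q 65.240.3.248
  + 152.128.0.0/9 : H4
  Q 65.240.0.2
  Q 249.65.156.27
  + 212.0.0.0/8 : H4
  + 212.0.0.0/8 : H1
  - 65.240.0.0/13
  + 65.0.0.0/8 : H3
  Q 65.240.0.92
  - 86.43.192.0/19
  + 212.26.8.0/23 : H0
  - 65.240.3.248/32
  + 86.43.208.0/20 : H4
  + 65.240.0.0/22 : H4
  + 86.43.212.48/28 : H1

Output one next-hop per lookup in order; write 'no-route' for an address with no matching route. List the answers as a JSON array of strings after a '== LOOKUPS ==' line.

Process each operation:
  add 152.176.0.0/12 -> H4 at depth 12
  del 152.176.0.0/12 (clear depth 12)
  add 86.43.192.0/19 -> H0 at depth 19
  add 65.240.0.0/22 -> H0 at depth 22
  add 65.240.0.0/13 -> H0 at depth 13
  add 65.240.3.248/32 -> H0 at depth 32
  Q 86.43.194.224: descend 0101011000101011110 ; hops seen [H0] ; pick H0
  Q 65.240.3.248: descend 01000001111100000000001111111000 ; hops seen [H0,H0,H0] ; pick H0
  add 152.128.0.0/9 -> H4 at depth 9
  Q 65.240.0.2: descend 0100000111110000000000 ; hops seen [H0,H0] ; pick H0
  Q 249.65.156.27: descend 1 ; hops seen [∅] ; pick no-route
  add 212.0.0.0/8 -> H4 at depth 8
  add 212.0.0.0/8 -> H1 at depth 8
  del 65.240.0.0/13 (clear depth 13)
  add 65.0.0.0/8 -> H3 at depth 8
  Q 65.240.0.92: descend 0100000111110000000000 ; hops seen [H3,H0] ; pick H0
  del 86.43.192.0/19 (clear depth 19)
  add 212.26.8.0/23 -> H0 at depth 23
  del 65.240.3.248/32 (clear depth 32)
  add 86.43.208.0/20 -> H4 at depth 20
  add 65.240.0.0/22 -> H4 at depth 22
  add 86.43.212.48/28 -> H1 at depth 28

== LOOKUPS ==
["H0","H0","H0","no-route","H0"]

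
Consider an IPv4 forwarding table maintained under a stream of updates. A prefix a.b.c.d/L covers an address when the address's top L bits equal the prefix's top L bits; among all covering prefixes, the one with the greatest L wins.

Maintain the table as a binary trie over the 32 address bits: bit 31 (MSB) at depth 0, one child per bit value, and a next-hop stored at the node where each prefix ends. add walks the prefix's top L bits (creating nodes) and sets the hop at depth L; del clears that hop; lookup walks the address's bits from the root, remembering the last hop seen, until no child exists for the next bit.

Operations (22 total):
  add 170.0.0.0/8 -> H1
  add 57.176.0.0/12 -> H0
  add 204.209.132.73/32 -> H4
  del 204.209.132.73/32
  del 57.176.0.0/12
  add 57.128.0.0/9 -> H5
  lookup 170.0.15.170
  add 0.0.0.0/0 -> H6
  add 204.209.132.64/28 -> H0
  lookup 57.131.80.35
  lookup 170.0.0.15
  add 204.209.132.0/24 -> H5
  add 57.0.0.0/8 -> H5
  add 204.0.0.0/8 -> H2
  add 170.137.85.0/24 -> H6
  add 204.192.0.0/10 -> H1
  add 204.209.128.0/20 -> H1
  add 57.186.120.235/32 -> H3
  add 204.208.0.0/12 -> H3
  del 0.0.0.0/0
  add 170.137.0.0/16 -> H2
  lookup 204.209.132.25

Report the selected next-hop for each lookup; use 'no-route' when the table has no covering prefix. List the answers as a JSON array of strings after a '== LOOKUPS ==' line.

Trace:
  add 170.0.0.0/8 -> H1 at depth 8
  add 57.176.0.0/12 -> H0 at depth 12
  add 204.209.132.73/32 -> H4 at depth 32
  del 204.209.132.73/32 (clear depth 32)
  del 57.176.0.0/12 (clear depth 12)
  add 57.128.0.0/9 -> H5 at depth 9
  ? 170.0.15.170  path d0:-→d1:-→d2:-→d3:-→d4:-→d5:-→d6:-→d7:-→d8:H1  best=H1
  add 0.0.0.0/0 -> H6 at depth 0
  add 204.209.132.64/28 -> H0 at depth 28
  ? 57.131.80.35  path d0:H6→d1:-→d2:-→d3:-→d4:-→d5:-→d6:-→d7:-→d8:-→d9:H5→d10:-  best=H5
  ? 170.0.0.15  path d0:H6→d1:-→d2:-→d3:-→d4:-→d5:-→d6:-→d7:-→d8:H1  best=H1
  add 204.209.132.0/24 -> H5 at depth 24
  add 57.0.0.0/8 -> H5 at depth 8
  add 204.0.0.0/8 -> H2 at depth 8
  add 170.137.85.0/24 -> H6 at depth 24
  add 204.192.0.0/10 -> H1 at depth 10
  add 204.209.128.0/20 -> H1 at depth 20
  add 57.186.120.235/32 -> H3 at depth 32
  add 204.208.0.0/12 -> H3 at depth 12
  del 0.0.0.0/0 (clear depth 0)
  add 170.137.0.0/16 -> H2 at depth 16
  ? 204.209.132.25  path d0:-→d1:-→d2:-→d3:-→d4:-→d5:-→d6:-→d7:-→d8:H2→d9:-→d10:H1→d11:-→d12:H3→d13:-→d14:-→d15:-→d16:-→d17:-→d18:-→d19:-→d20:H1→d21:-→d22:-→d23:-→d24:H5→d25:-  best=H5

== LOOKUPS ==
["H1","H5","H1","H5"]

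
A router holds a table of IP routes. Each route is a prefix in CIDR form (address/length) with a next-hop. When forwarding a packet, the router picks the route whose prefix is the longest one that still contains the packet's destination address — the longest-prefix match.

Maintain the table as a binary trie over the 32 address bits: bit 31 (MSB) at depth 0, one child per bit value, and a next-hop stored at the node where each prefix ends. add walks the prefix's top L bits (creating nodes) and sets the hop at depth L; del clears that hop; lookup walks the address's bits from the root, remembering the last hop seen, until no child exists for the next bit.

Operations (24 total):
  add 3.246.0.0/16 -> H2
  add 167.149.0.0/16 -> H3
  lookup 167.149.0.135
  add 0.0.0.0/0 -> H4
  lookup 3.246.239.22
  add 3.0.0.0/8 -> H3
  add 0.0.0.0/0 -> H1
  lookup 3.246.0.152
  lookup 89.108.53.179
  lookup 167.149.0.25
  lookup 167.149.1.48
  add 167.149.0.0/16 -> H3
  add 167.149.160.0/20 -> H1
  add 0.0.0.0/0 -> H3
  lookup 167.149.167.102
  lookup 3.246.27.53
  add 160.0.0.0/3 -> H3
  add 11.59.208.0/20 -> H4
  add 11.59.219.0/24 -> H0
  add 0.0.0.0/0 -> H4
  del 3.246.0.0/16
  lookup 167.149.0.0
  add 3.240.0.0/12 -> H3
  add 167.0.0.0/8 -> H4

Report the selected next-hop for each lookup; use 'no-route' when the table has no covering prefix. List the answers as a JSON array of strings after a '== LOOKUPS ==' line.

Apply in order:
  + 3.246.0.0/16 (H2) depth=16
  + 167.149.0.0/16 (H3) depth=16
  ? 167.149.0.135  path d0:-→d1:-→d2:-→d3:-→d4:-→d5:-→d6:-→d7:-→d8:-→d9:-→d10:-→d11:-→d12:-→d13:-→d14:-→d15:-→d16:H3  best=H3
  + 0.0.0.0/0 (H4) depth=0
  ? 3.246.239.22  path d0:H4→d1:-→d2:-→d3:-→d4:-→d5:-→d6:-→d7:-→d8:-→d9:-→d10:-→d11:-→d12:-→d13:-→d14:-→d15:-→d16:H2  best=H2
  + 3.0.0.0/8 (H3) depth=8
  + 0.0.0.0/0 (H1) depth=0
  ? 3.246.0.152  path d0:H1→d1:-→d2:-→d3:-→d4:-→d5:-→d6:-→d7:-→d8:H3→d9:-→d10:-→d11:-→d12:-→d13:-→d14:-→d15:-→d16:H2  best=H2
  ? 89.108.53.179  path d0:H1→d1:-  best=H1
  ? 167.149.0.25  path d0:H1→d1:-→d2:-→d3:-→d4:-→d5:-→d6:-→d7:-→d8:-→d9:-→d10:-→d11:-→d12:-→d13:-→d14:-→d15:-→d16:H3  best=H3
  ? 167.149.1.48  path d0:H1→d1:-→d2:-→d3:-→d4:-→d5:-→d6:-→d7:-→d8:-→d9:-→d10:-→d11:-→d12:-→d13:-→d14:-→d15:-→d16:H3  best=H3
  + 167.149.0.0/16 (H3) depth=16
  + 167.149.160.0/20 (H1) depth=20
  + 0.0.0.0/0 (H3) depth=0
  ? 167.149.167.102  path d0:H3→d1:-→d2:-→d3:-→d4:-→d5:-→d6:-→d7:-→d8:-→d9:-→d10:-→d11:-→d12:-→d13:-→d14:-→d15:-→d16:H3→d17:-→d18:-→d19:-→d20:H1  best=H1
  ? 3.246.27.53  path d0:H3→d1:-→d2:-→d3:-→d4:-→d5:-→d6:-→d7:-→d8:H3→d9:-→d10:-→d11:-→d12:-→d13:-→d14:-→d15:-→d16:H2  best=H2
  + 160.0.0.0/3 (H3) depth=3
  + 11.59.208.0/20 (H4) depth=20
  + 11.59.219.0/24 (H0) depth=24
  + 0.0.0.0/0 (H4) depth=0
  - 3.246.0.0/16 clear@16
  ? 167.149.0.0  path d0:H4→d1:-→d2:-→d3:H3→d4:-→d5:-→d6:-→d7:-→d8:-→d9:-→d10:-→d11:-→d12:-→d13:-→d14:-→d15:-→d16:H3  best=H3
  + 3.240.0.0/12 (H3) depth=12
  + 167.0.0.0/8 (H4) depth=8

== LOOKUPS ==
["H3","H2","H2","H1","H3","H3","H1","H2","H3"]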